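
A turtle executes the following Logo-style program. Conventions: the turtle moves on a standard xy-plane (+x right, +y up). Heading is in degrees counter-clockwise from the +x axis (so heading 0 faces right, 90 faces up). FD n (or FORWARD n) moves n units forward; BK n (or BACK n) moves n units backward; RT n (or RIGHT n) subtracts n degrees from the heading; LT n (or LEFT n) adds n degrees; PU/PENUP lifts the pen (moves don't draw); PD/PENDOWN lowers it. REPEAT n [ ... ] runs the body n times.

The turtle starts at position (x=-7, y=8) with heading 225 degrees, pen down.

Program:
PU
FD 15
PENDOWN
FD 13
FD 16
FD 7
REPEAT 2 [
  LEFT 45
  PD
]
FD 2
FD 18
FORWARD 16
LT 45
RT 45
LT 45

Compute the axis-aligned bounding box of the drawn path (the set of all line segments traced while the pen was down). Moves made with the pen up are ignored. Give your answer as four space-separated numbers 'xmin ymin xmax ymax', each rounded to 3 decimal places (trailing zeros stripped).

Executing turtle program step by step:
Start: pos=(-7,8), heading=225, pen down
PU: pen up
FD 15: (-7,8) -> (-17.607,-2.607) [heading=225, move]
PD: pen down
FD 13: (-17.607,-2.607) -> (-26.799,-11.799) [heading=225, draw]
FD 16: (-26.799,-11.799) -> (-38.113,-23.113) [heading=225, draw]
FD 7: (-38.113,-23.113) -> (-43.062,-28.062) [heading=225, draw]
REPEAT 2 [
  -- iteration 1/2 --
  LT 45: heading 225 -> 270
  PD: pen down
  -- iteration 2/2 --
  LT 45: heading 270 -> 315
  PD: pen down
]
FD 2: (-43.062,-28.062) -> (-41.648,-29.477) [heading=315, draw]
FD 18: (-41.648,-29.477) -> (-28.92,-42.205) [heading=315, draw]
FD 16: (-28.92,-42.205) -> (-17.607,-53.518) [heading=315, draw]
LT 45: heading 315 -> 0
RT 45: heading 0 -> 315
LT 45: heading 315 -> 0
Final: pos=(-17.607,-53.518), heading=0, 6 segment(s) drawn

Segment endpoints: x in {-43.062, -41.648, -38.113, -28.92, -26.799, -17.607, -17.607}, y in {-53.518, -42.205, -29.477, -28.062, -23.113, -11.799, -2.607}
xmin=-43.062, ymin=-53.518, xmax=-17.607, ymax=-2.607

Answer: -43.062 -53.518 -17.607 -2.607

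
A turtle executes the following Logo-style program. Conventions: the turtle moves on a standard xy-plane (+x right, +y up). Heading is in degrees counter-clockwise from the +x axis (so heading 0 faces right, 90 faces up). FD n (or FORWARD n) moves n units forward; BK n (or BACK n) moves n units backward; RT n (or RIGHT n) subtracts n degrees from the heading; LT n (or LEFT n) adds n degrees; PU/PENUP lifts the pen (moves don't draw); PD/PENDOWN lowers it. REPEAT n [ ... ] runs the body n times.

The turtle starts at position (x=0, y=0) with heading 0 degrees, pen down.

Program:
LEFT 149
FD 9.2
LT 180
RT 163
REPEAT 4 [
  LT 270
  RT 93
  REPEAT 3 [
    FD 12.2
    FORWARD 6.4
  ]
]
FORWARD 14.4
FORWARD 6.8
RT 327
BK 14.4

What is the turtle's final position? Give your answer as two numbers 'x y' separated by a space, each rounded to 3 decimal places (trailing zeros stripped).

Executing turtle program step by step:
Start: pos=(0,0), heading=0, pen down
LT 149: heading 0 -> 149
FD 9.2: (0,0) -> (-7.886,4.738) [heading=149, draw]
LT 180: heading 149 -> 329
RT 163: heading 329 -> 166
REPEAT 4 [
  -- iteration 1/4 --
  LT 270: heading 166 -> 76
  RT 93: heading 76 -> 343
  REPEAT 3 [
    -- iteration 1/3 --
    FD 12.2: (-7.886,4.738) -> (3.781,1.171) [heading=343, draw]
    FD 6.4: (3.781,1.171) -> (9.901,-0.7) [heading=343, draw]
    -- iteration 2/3 --
    FD 12.2: (9.901,-0.7) -> (21.568,-4.267) [heading=343, draw]
    FD 6.4: (21.568,-4.267) -> (27.689,-6.138) [heading=343, draw]
    -- iteration 3/3 --
    FD 12.2: (27.689,-6.138) -> (39.356,-9.705) [heading=343, draw]
    FD 6.4: (39.356,-9.705) -> (45.476,-11.576) [heading=343, draw]
  ]
  -- iteration 2/4 --
  LT 270: heading 343 -> 253
  RT 93: heading 253 -> 160
  REPEAT 3 [
    -- iteration 1/3 --
    FD 12.2: (45.476,-11.576) -> (34.012,-7.403) [heading=160, draw]
    FD 6.4: (34.012,-7.403) -> (27.998,-5.214) [heading=160, draw]
    -- iteration 2/3 --
    FD 12.2: (27.998,-5.214) -> (16.533,-1.042) [heading=160, draw]
    FD 6.4: (16.533,-1.042) -> (10.519,1.147) [heading=160, draw]
    -- iteration 3/3 --
    FD 12.2: (10.519,1.147) -> (-0.945,5.32) [heading=160, draw]
    FD 6.4: (-0.945,5.32) -> (-6.959,7.509) [heading=160, draw]
  ]
  -- iteration 3/4 --
  LT 270: heading 160 -> 70
  RT 93: heading 70 -> 337
  REPEAT 3 [
    -- iteration 1/3 --
    FD 12.2: (-6.959,7.509) -> (4.271,2.742) [heading=337, draw]
    FD 6.4: (4.271,2.742) -> (10.162,0.241) [heading=337, draw]
    -- iteration 2/3 --
    FD 12.2: (10.162,0.241) -> (21.393,-4.526) [heading=337, draw]
    FD 6.4: (21.393,-4.526) -> (27.284,-7.026) [heading=337, draw]
    -- iteration 3/3 --
    FD 12.2: (27.284,-7.026) -> (38.514,-11.793) [heading=337, draw]
    FD 6.4: (38.514,-11.793) -> (44.405,-14.294) [heading=337, draw]
  ]
  -- iteration 4/4 --
  LT 270: heading 337 -> 247
  RT 93: heading 247 -> 154
  REPEAT 3 [
    -- iteration 1/3 --
    FD 12.2: (44.405,-14.294) -> (33.44,-8.946) [heading=154, draw]
    FD 6.4: (33.44,-8.946) -> (27.688,-6.14) [heading=154, draw]
    -- iteration 2/3 --
    FD 12.2: (27.688,-6.14) -> (16.722,-0.792) [heading=154, draw]
    FD 6.4: (16.722,-0.792) -> (10.97,2.013) [heading=154, draw]
    -- iteration 3/3 --
    FD 12.2: (10.97,2.013) -> (0.005,7.361) [heading=154, draw]
    FD 6.4: (0.005,7.361) -> (-5.748,10.167) [heading=154, draw]
  ]
]
FD 14.4: (-5.748,10.167) -> (-18.69,16.48) [heading=154, draw]
FD 6.8: (-18.69,16.48) -> (-24.802,19.461) [heading=154, draw]
RT 327: heading 154 -> 187
BK 14.4: (-24.802,19.461) -> (-10.509,21.215) [heading=187, draw]
Final: pos=(-10.509,21.215), heading=187, 28 segment(s) drawn

Answer: -10.509 21.215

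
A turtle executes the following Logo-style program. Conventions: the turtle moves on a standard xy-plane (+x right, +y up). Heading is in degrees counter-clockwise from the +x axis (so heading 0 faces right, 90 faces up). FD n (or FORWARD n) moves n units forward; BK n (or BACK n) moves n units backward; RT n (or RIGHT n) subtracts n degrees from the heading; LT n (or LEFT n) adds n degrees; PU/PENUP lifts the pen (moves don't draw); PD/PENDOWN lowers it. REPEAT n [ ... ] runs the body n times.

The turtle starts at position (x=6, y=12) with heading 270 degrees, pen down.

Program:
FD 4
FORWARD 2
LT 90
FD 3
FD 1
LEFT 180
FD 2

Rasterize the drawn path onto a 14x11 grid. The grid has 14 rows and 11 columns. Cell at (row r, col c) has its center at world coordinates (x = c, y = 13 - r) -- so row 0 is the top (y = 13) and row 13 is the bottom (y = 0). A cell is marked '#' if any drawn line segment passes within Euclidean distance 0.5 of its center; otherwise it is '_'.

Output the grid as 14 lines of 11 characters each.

Answer: ___________
______#____
______#____
______#____
______#____
______#____
______#____
______#####
___________
___________
___________
___________
___________
___________

Derivation:
Segment 0: (6,12) -> (6,8)
Segment 1: (6,8) -> (6,6)
Segment 2: (6,6) -> (9,6)
Segment 3: (9,6) -> (10,6)
Segment 4: (10,6) -> (8,6)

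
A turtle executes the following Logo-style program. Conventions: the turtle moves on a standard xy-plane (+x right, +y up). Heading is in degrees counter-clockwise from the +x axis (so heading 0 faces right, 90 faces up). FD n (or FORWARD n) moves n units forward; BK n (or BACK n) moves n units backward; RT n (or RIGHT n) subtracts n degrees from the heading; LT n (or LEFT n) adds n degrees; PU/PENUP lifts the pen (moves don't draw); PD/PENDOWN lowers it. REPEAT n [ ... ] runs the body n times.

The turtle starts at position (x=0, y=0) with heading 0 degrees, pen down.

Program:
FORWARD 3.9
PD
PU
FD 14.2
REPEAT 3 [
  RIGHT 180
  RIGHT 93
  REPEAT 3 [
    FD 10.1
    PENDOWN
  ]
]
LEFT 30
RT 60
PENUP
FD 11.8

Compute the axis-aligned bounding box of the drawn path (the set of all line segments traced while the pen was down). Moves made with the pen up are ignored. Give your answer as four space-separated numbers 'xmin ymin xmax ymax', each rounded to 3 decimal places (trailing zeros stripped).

Answer: -15.188 0 19.686 33.426

Derivation:
Executing turtle program step by step:
Start: pos=(0,0), heading=0, pen down
FD 3.9: (0,0) -> (3.9,0) [heading=0, draw]
PD: pen down
PU: pen up
FD 14.2: (3.9,0) -> (18.1,0) [heading=0, move]
REPEAT 3 [
  -- iteration 1/3 --
  RT 180: heading 0 -> 180
  RT 93: heading 180 -> 87
  REPEAT 3 [
    -- iteration 1/3 --
    FD 10.1: (18.1,0) -> (18.629,10.086) [heading=87, move]
    PD: pen down
    -- iteration 2/3 --
    FD 10.1: (18.629,10.086) -> (19.157,20.172) [heading=87, draw]
    PD: pen down
    -- iteration 3/3 --
    FD 10.1: (19.157,20.172) -> (19.686,30.258) [heading=87, draw]
    PD: pen down
  ]
  -- iteration 2/3 --
  RT 180: heading 87 -> 267
  RT 93: heading 267 -> 174
  REPEAT 3 [
    -- iteration 1/3 --
    FD 10.1: (19.686,30.258) -> (9.641,31.314) [heading=174, draw]
    PD: pen down
    -- iteration 2/3 --
    FD 10.1: (9.641,31.314) -> (-0.404,32.37) [heading=174, draw]
    PD: pen down
    -- iteration 3/3 --
    FD 10.1: (-0.404,32.37) -> (-10.448,33.426) [heading=174, draw]
    PD: pen down
  ]
  -- iteration 3/3 --
  RT 180: heading 174 -> 354
  RT 93: heading 354 -> 261
  REPEAT 3 [
    -- iteration 1/3 --
    FD 10.1: (-10.448,33.426) -> (-12.028,23.45) [heading=261, draw]
    PD: pen down
    -- iteration 2/3 --
    FD 10.1: (-12.028,23.45) -> (-13.608,13.474) [heading=261, draw]
    PD: pen down
    -- iteration 3/3 --
    FD 10.1: (-13.608,13.474) -> (-15.188,3.499) [heading=261, draw]
    PD: pen down
  ]
]
LT 30: heading 261 -> 291
RT 60: heading 291 -> 231
PU: pen up
FD 11.8: (-15.188,3.499) -> (-22.614,-5.672) [heading=231, move]
Final: pos=(-22.614,-5.672), heading=231, 9 segment(s) drawn

Segment endpoints: x in {-15.188, -13.608, -12.028, -10.448, -0.404, 0, 3.9, 9.641, 18.629, 19.157, 19.686}, y in {0, 3.499, 10.086, 13.474, 20.172, 23.45, 30.258, 31.314, 32.37, 33.426}
xmin=-15.188, ymin=0, xmax=19.686, ymax=33.426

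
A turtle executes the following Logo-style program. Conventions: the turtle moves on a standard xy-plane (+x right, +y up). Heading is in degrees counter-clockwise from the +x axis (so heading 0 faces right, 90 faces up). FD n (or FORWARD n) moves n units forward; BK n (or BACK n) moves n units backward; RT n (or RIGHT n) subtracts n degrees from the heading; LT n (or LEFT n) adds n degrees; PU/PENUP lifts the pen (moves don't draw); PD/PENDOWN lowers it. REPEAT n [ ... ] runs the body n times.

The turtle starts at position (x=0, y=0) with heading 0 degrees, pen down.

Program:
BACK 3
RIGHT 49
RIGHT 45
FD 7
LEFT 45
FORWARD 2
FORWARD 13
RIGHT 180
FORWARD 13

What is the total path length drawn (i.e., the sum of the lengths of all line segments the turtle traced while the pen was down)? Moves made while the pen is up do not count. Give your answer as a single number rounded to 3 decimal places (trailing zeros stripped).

Answer: 38

Derivation:
Executing turtle program step by step:
Start: pos=(0,0), heading=0, pen down
BK 3: (0,0) -> (-3,0) [heading=0, draw]
RT 49: heading 0 -> 311
RT 45: heading 311 -> 266
FD 7: (-3,0) -> (-3.488,-6.983) [heading=266, draw]
LT 45: heading 266 -> 311
FD 2: (-3.488,-6.983) -> (-2.176,-8.492) [heading=311, draw]
FD 13: (-2.176,-8.492) -> (6.353,-18.304) [heading=311, draw]
RT 180: heading 311 -> 131
FD 13: (6.353,-18.304) -> (-2.176,-8.492) [heading=131, draw]
Final: pos=(-2.176,-8.492), heading=131, 5 segment(s) drawn

Segment lengths:
  seg 1: (0,0) -> (-3,0), length = 3
  seg 2: (-3,0) -> (-3.488,-6.983), length = 7
  seg 3: (-3.488,-6.983) -> (-2.176,-8.492), length = 2
  seg 4: (-2.176,-8.492) -> (6.353,-18.304), length = 13
  seg 5: (6.353,-18.304) -> (-2.176,-8.492), length = 13
Total = 38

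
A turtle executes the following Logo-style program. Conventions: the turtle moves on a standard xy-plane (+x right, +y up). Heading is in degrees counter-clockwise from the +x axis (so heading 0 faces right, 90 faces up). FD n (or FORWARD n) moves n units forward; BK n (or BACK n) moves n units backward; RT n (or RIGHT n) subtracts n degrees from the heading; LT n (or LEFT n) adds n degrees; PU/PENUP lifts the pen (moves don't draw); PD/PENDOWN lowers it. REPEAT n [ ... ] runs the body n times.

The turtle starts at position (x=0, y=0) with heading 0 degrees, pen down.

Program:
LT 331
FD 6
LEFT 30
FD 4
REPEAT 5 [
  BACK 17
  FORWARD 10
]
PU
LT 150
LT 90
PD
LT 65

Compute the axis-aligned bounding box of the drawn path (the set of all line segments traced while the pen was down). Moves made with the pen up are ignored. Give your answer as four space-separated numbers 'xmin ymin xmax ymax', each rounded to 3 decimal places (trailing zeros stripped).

Answer: -35.746 -3.624 9.247 0

Derivation:
Executing turtle program step by step:
Start: pos=(0,0), heading=0, pen down
LT 331: heading 0 -> 331
FD 6: (0,0) -> (5.248,-2.909) [heading=331, draw]
LT 30: heading 331 -> 1
FD 4: (5.248,-2.909) -> (9.247,-2.839) [heading=1, draw]
REPEAT 5 [
  -- iteration 1/5 --
  BK 17: (9.247,-2.839) -> (-7.75,-3.136) [heading=1, draw]
  FD 10: (-7.75,-3.136) -> (2.248,-2.961) [heading=1, draw]
  -- iteration 2/5 --
  BK 17: (2.248,-2.961) -> (-14.749,-3.258) [heading=1, draw]
  FD 10: (-14.749,-3.258) -> (-4.751,-3.083) [heading=1, draw]
  -- iteration 3/5 --
  BK 17: (-4.751,-3.083) -> (-21.748,-3.38) [heading=1, draw]
  FD 10: (-21.748,-3.38) -> (-11.75,-3.206) [heading=1, draw]
  -- iteration 4/5 --
  BK 17: (-11.75,-3.206) -> (-28.747,-3.502) [heading=1, draw]
  FD 10: (-28.747,-3.502) -> (-18.749,-3.328) [heading=1, draw]
  -- iteration 5/5 --
  BK 17: (-18.749,-3.328) -> (-35.746,-3.624) [heading=1, draw]
  FD 10: (-35.746,-3.624) -> (-25.748,-3.45) [heading=1, draw]
]
PU: pen up
LT 150: heading 1 -> 151
LT 90: heading 151 -> 241
PD: pen down
LT 65: heading 241 -> 306
Final: pos=(-25.748,-3.45), heading=306, 12 segment(s) drawn

Segment endpoints: x in {-35.746, -28.747, -25.748, -21.748, -18.749, -14.749, -11.75, -7.75, -4.751, 0, 2.248, 5.248, 9.247}, y in {-3.624, -3.502, -3.45, -3.38, -3.328, -3.258, -3.206, -3.136, -3.083, -2.961, -2.909, -2.839, 0}
xmin=-35.746, ymin=-3.624, xmax=9.247, ymax=0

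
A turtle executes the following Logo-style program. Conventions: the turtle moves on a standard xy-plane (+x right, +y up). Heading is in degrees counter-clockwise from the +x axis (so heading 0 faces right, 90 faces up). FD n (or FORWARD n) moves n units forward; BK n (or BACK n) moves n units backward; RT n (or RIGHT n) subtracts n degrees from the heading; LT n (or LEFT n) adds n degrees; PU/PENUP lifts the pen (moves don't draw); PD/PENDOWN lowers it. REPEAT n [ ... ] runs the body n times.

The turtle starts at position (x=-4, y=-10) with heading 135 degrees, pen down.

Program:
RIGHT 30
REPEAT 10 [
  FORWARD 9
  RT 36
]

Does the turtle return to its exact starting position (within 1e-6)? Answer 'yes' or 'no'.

Answer: yes

Derivation:
Executing turtle program step by step:
Start: pos=(-4,-10), heading=135, pen down
RT 30: heading 135 -> 105
REPEAT 10 [
  -- iteration 1/10 --
  FD 9: (-4,-10) -> (-6.329,-1.307) [heading=105, draw]
  RT 36: heading 105 -> 69
  -- iteration 2/10 --
  FD 9: (-6.329,-1.307) -> (-3.104,7.096) [heading=69, draw]
  RT 36: heading 69 -> 33
  -- iteration 3/10 --
  FD 9: (-3.104,7.096) -> (4.444,11.997) [heading=33, draw]
  RT 36: heading 33 -> 357
  -- iteration 4/10 --
  FD 9: (4.444,11.997) -> (13.432,11.526) [heading=357, draw]
  RT 36: heading 357 -> 321
  -- iteration 5/10 --
  FD 9: (13.432,11.526) -> (20.426,5.862) [heading=321, draw]
  RT 36: heading 321 -> 285
  -- iteration 6/10 --
  FD 9: (20.426,5.862) -> (22.755,-2.831) [heading=285, draw]
  RT 36: heading 285 -> 249
  -- iteration 7/10 --
  FD 9: (22.755,-2.831) -> (19.53,-11.233) [heading=249, draw]
  RT 36: heading 249 -> 213
  -- iteration 8/10 --
  FD 9: (19.53,-11.233) -> (11.982,-16.135) [heading=213, draw]
  RT 36: heading 213 -> 177
  -- iteration 9/10 --
  FD 9: (11.982,-16.135) -> (2.994,-15.664) [heading=177, draw]
  RT 36: heading 177 -> 141
  -- iteration 10/10 --
  FD 9: (2.994,-15.664) -> (-4,-10) [heading=141, draw]
  RT 36: heading 141 -> 105
]
Final: pos=(-4,-10), heading=105, 10 segment(s) drawn

Start position: (-4, -10)
Final position: (-4, -10)
Distance = 0; < 1e-6 -> CLOSED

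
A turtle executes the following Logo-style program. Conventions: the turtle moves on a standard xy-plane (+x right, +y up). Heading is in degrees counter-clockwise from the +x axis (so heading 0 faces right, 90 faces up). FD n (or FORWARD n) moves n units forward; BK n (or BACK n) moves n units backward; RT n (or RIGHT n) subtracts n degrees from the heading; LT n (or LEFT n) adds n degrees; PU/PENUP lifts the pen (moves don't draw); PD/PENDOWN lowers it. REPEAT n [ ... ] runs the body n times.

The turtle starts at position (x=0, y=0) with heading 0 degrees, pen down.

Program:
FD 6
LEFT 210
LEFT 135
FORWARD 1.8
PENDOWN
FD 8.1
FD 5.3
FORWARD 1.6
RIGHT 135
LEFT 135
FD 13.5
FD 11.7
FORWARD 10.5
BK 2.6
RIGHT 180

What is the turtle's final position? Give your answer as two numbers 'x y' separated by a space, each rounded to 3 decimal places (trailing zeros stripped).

Executing turtle program step by step:
Start: pos=(0,0), heading=0, pen down
FD 6: (0,0) -> (6,0) [heading=0, draw]
LT 210: heading 0 -> 210
LT 135: heading 210 -> 345
FD 1.8: (6,0) -> (7.739,-0.466) [heading=345, draw]
PD: pen down
FD 8.1: (7.739,-0.466) -> (15.563,-2.562) [heading=345, draw]
FD 5.3: (15.563,-2.562) -> (20.682,-3.934) [heading=345, draw]
FD 1.6: (20.682,-3.934) -> (22.228,-4.348) [heading=345, draw]
RT 135: heading 345 -> 210
LT 135: heading 210 -> 345
FD 13.5: (22.228,-4.348) -> (35.268,-7.842) [heading=345, draw]
FD 11.7: (35.268,-7.842) -> (46.569,-10.87) [heading=345, draw]
FD 10.5: (46.569,-10.87) -> (56.711,-13.588) [heading=345, draw]
BK 2.6: (56.711,-13.588) -> (54.2,-12.915) [heading=345, draw]
RT 180: heading 345 -> 165
Final: pos=(54.2,-12.915), heading=165, 9 segment(s) drawn

Answer: 54.2 -12.915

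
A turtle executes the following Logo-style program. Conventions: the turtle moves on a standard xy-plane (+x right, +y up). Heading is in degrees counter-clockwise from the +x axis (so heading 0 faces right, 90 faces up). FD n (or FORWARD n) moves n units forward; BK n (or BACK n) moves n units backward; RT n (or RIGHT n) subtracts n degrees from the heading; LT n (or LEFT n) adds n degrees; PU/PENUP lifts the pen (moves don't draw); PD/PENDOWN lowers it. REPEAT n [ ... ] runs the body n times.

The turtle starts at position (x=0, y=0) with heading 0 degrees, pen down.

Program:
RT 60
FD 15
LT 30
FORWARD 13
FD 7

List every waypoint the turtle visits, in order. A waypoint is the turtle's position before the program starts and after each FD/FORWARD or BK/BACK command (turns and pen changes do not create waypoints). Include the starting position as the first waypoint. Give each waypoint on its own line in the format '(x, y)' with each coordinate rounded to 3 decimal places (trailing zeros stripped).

Answer: (0, 0)
(7.5, -12.99)
(18.758, -19.49)
(24.821, -22.99)

Derivation:
Executing turtle program step by step:
Start: pos=(0,0), heading=0, pen down
RT 60: heading 0 -> 300
FD 15: (0,0) -> (7.5,-12.99) [heading=300, draw]
LT 30: heading 300 -> 330
FD 13: (7.5,-12.99) -> (18.758,-19.49) [heading=330, draw]
FD 7: (18.758,-19.49) -> (24.821,-22.99) [heading=330, draw]
Final: pos=(24.821,-22.99), heading=330, 3 segment(s) drawn
Waypoints (4 total):
(0, 0)
(7.5, -12.99)
(18.758, -19.49)
(24.821, -22.99)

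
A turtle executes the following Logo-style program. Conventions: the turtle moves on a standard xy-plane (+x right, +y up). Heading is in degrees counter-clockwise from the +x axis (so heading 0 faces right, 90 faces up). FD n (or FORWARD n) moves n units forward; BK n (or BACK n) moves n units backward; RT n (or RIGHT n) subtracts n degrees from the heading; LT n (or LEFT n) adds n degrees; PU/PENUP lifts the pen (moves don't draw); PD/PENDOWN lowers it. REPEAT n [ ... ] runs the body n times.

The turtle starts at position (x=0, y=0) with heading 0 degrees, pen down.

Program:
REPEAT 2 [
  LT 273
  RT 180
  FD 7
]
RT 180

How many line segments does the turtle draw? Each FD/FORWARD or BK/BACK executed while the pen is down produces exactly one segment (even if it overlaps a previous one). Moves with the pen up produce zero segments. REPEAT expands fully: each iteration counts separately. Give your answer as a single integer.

Answer: 2

Derivation:
Executing turtle program step by step:
Start: pos=(0,0), heading=0, pen down
REPEAT 2 [
  -- iteration 1/2 --
  LT 273: heading 0 -> 273
  RT 180: heading 273 -> 93
  FD 7: (0,0) -> (-0.366,6.99) [heading=93, draw]
  -- iteration 2/2 --
  LT 273: heading 93 -> 6
  RT 180: heading 6 -> 186
  FD 7: (-0.366,6.99) -> (-7.328,6.259) [heading=186, draw]
]
RT 180: heading 186 -> 6
Final: pos=(-7.328,6.259), heading=6, 2 segment(s) drawn
Segments drawn: 2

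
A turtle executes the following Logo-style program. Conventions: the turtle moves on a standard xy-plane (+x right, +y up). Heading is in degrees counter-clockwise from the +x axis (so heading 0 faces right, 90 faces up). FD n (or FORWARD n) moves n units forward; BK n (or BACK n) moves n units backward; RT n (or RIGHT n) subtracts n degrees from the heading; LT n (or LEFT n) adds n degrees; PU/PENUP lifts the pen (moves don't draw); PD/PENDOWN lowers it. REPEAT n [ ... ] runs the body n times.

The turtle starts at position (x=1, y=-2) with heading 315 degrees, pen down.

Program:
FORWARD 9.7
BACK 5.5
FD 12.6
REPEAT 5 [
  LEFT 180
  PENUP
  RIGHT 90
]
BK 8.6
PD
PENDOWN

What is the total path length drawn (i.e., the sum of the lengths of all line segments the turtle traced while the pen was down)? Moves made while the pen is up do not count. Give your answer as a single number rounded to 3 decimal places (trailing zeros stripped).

Answer: 27.8

Derivation:
Executing turtle program step by step:
Start: pos=(1,-2), heading=315, pen down
FD 9.7: (1,-2) -> (7.859,-8.859) [heading=315, draw]
BK 5.5: (7.859,-8.859) -> (3.97,-4.97) [heading=315, draw]
FD 12.6: (3.97,-4.97) -> (12.879,-13.879) [heading=315, draw]
REPEAT 5 [
  -- iteration 1/5 --
  LT 180: heading 315 -> 135
  PU: pen up
  RT 90: heading 135 -> 45
  -- iteration 2/5 --
  LT 180: heading 45 -> 225
  PU: pen up
  RT 90: heading 225 -> 135
  -- iteration 3/5 --
  LT 180: heading 135 -> 315
  PU: pen up
  RT 90: heading 315 -> 225
  -- iteration 4/5 --
  LT 180: heading 225 -> 45
  PU: pen up
  RT 90: heading 45 -> 315
  -- iteration 5/5 --
  LT 180: heading 315 -> 135
  PU: pen up
  RT 90: heading 135 -> 45
]
BK 8.6: (12.879,-13.879) -> (6.798,-19.961) [heading=45, move]
PD: pen down
PD: pen down
Final: pos=(6.798,-19.961), heading=45, 3 segment(s) drawn

Segment lengths:
  seg 1: (1,-2) -> (7.859,-8.859), length = 9.7
  seg 2: (7.859,-8.859) -> (3.97,-4.97), length = 5.5
  seg 3: (3.97,-4.97) -> (12.879,-13.879), length = 12.6
Total = 27.8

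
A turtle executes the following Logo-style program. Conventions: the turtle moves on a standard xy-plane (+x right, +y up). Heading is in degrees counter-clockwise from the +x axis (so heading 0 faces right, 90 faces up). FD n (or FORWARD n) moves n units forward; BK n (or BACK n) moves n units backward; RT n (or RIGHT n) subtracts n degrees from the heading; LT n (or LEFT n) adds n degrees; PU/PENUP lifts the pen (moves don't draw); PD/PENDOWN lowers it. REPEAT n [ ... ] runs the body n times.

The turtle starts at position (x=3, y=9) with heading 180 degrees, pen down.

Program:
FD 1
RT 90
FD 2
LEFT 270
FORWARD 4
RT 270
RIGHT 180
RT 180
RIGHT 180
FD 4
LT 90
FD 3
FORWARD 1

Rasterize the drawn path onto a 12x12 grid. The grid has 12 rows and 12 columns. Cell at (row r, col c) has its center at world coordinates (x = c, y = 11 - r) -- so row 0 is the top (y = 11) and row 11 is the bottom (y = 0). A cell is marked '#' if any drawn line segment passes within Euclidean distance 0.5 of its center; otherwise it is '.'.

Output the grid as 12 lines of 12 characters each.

Segment 0: (3,9) -> (2,9)
Segment 1: (2,9) -> (2,11)
Segment 2: (2,11) -> (6,11)
Segment 3: (6,11) -> (6,7)
Segment 4: (6,7) -> (9,7)
Segment 5: (9,7) -> (10,7)

Answer: ..#####.....
..#...#.....
..##..#.....
......#.....
......#####.
............
............
............
............
............
............
............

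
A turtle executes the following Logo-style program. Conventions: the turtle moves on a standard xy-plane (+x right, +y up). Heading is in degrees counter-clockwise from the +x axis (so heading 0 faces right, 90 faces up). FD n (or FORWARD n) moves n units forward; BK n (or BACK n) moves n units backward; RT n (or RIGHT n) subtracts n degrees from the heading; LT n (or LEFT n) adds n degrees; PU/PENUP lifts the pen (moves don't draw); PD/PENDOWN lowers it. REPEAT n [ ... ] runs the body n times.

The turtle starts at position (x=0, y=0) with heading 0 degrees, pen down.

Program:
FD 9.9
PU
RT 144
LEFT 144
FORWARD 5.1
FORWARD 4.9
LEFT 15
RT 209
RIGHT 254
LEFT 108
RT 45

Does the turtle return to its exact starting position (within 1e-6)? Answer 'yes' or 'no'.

Answer: no

Derivation:
Executing turtle program step by step:
Start: pos=(0,0), heading=0, pen down
FD 9.9: (0,0) -> (9.9,0) [heading=0, draw]
PU: pen up
RT 144: heading 0 -> 216
LT 144: heading 216 -> 0
FD 5.1: (9.9,0) -> (15,0) [heading=0, move]
FD 4.9: (15,0) -> (19.9,0) [heading=0, move]
LT 15: heading 0 -> 15
RT 209: heading 15 -> 166
RT 254: heading 166 -> 272
LT 108: heading 272 -> 20
RT 45: heading 20 -> 335
Final: pos=(19.9,0), heading=335, 1 segment(s) drawn

Start position: (0, 0)
Final position: (19.9, 0)
Distance = 19.9; >= 1e-6 -> NOT closed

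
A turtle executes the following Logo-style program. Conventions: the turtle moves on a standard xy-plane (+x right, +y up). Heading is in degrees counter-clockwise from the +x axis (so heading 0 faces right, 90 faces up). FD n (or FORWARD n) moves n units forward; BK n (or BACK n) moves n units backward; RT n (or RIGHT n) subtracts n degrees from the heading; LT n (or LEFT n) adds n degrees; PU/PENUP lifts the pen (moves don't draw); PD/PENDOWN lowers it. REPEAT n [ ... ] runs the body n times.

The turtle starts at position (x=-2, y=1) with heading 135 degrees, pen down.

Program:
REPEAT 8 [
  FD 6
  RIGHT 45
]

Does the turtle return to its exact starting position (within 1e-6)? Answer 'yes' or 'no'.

Answer: yes

Derivation:
Executing turtle program step by step:
Start: pos=(-2,1), heading=135, pen down
REPEAT 8 [
  -- iteration 1/8 --
  FD 6: (-2,1) -> (-6.243,5.243) [heading=135, draw]
  RT 45: heading 135 -> 90
  -- iteration 2/8 --
  FD 6: (-6.243,5.243) -> (-6.243,11.243) [heading=90, draw]
  RT 45: heading 90 -> 45
  -- iteration 3/8 --
  FD 6: (-6.243,11.243) -> (-2,15.485) [heading=45, draw]
  RT 45: heading 45 -> 0
  -- iteration 4/8 --
  FD 6: (-2,15.485) -> (4,15.485) [heading=0, draw]
  RT 45: heading 0 -> 315
  -- iteration 5/8 --
  FD 6: (4,15.485) -> (8.243,11.243) [heading=315, draw]
  RT 45: heading 315 -> 270
  -- iteration 6/8 --
  FD 6: (8.243,11.243) -> (8.243,5.243) [heading=270, draw]
  RT 45: heading 270 -> 225
  -- iteration 7/8 --
  FD 6: (8.243,5.243) -> (4,1) [heading=225, draw]
  RT 45: heading 225 -> 180
  -- iteration 8/8 --
  FD 6: (4,1) -> (-2,1) [heading=180, draw]
  RT 45: heading 180 -> 135
]
Final: pos=(-2,1), heading=135, 8 segment(s) drawn

Start position: (-2, 1)
Final position: (-2, 1)
Distance = 0; < 1e-6 -> CLOSED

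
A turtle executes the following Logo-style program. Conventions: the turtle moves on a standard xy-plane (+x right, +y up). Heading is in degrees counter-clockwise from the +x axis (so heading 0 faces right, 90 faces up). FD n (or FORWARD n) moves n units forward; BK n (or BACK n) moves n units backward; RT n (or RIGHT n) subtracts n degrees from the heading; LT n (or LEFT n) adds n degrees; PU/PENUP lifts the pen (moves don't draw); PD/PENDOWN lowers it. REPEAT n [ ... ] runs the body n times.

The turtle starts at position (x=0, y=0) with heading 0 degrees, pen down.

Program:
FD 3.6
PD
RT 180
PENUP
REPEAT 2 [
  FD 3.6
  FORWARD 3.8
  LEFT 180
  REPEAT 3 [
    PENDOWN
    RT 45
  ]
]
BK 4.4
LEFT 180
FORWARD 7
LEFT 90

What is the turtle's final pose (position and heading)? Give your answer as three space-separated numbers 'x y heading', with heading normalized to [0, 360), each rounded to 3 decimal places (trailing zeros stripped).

Answer: -9.033 6.167 180

Derivation:
Executing turtle program step by step:
Start: pos=(0,0), heading=0, pen down
FD 3.6: (0,0) -> (3.6,0) [heading=0, draw]
PD: pen down
RT 180: heading 0 -> 180
PU: pen up
REPEAT 2 [
  -- iteration 1/2 --
  FD 3.6: (3.6,0) -> (0,0) [heading=180, move]
  FD 3.8: (0,0) -> (-3.8,0) [heading=180, move]
  LT 180: heading 180 -> 0
  REPEAT 3 [
    -- iteration 1/3 --
    PD: pen down
    RT 45: heading 0 -> 315
    -- iteration 2/3 --
    PD: pen down
    RT 45: heading 315 -> 270
    -- iteration 3/3 --
    PD: pen down
    RT 45: heading 270 -> 225
  ]
  -- iteration 2/2 --
  FD 3.6: (-3.8,0) -> (-6.346,-2.546) [heading=225, draw]
  FD 3.8: (-6.346,-2.546) -> (-9.033,-5.233) [heading=225, draw]
  LT 180: heading 225 -> 45
  REPEAT 3 [
    -- iteration 1/3 --
    PD: pen down
    RT 45: heading 45 -> 0
    -- iteration 2/3 --
    PD: pen down
    RT 45: heading 0 -> 315
    -- iteration 3/3 --
    PD: pen down
    RT 45: heading 315 -> 270
  ]
]
BK 4.4: (-9.033,-5.233) -> (-9.033,-0.833) [heading=270, draw]
LT 180: heading 270 -> 90
FD 7: (-9.033,-0.833) -> (-9.033,6.167) [heading=90, draw]
LT 90: heading 90 -> 180
Final: pos=(-9.033,6.167), heading=180, 5 segment(s) drawn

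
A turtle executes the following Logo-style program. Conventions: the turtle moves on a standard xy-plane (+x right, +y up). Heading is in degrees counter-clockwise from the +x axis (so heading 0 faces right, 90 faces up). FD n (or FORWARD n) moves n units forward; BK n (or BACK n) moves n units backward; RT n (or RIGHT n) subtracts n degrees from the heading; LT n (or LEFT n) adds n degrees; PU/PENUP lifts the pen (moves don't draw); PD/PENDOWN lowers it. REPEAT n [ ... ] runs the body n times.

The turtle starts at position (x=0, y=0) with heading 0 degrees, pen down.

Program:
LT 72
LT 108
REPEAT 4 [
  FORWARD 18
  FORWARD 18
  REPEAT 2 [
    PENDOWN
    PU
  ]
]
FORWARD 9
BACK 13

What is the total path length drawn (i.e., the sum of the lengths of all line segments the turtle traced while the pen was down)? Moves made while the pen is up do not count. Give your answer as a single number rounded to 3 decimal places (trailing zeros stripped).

Answer: 36

Derivation:
Executing turtle program step by step:
Start: pos=(0,0), heading=0, pen down
LT 72: heading 0 -> 72
LT 108: heading 72 -> 180
REPEAT 4 [
  -- iteration 1/4 --
  FD 18: (0,0) -> (-18,0) [heading=180, draw]
  FD 18: (-18,0) -> (-36,0) [heading=180, draw]
  REPEAT 2 [
    -- iteration 1/2 --
    PD: pen down
    PU: pen up
    -- iteration 2/2 --
    PD: pen down
    PU: pen up
  ]
  -- iteration 2/4 --
  FD 18: (-36,0) -> (-54,0) [heading=180, move]
  FD 18: (-54,0) -> (-72,0) [heading=180, move]
  REPEAT 2 [
    -- iteration 1/2 --
    PD: pen down
    PU: pen up
    -- iteration 2/2 --
    PD: pen down
    PU: pen up
  ]
  -- iteration 3/4 --
  FD 18: (-72,0) -> (-90,0) [heading=180, move]
  FD 18: (-90,0) -> (-108,0) [heading=180, move]
  REPEAT 2 [
    -- iteration 1/2 --
    PD: pen down
    PU: pen up
    -- iteration 2/2 --
    PD: pen down
    PU: pen up
  ]
  -- iteration 4/4 --
  FD 18: (-108,0) -> (-126,0) [heading=180, move]
  FD 18: (-126,0) -> (-144,0) [heading=180, move]
  REPEAT 2 [
    -- iteration 1/2 --
    PD: pen down
    PU: pen up
    -- iteration 2/2 --
    PD: pen down
    PU: pen up
  ]
]
FD 9: (-144,0) -> (-153,0) [heading=180, move]
BK 13: (-153,0) -> (-140,0) [heading=180, move]
Final: pos=(-140,0), heading=180, 2 segment(s) drawn

Segment lengths:
  seg 1: (0,0) -> (-18,0), length = 18
  seg 2: (-18,0) -> (-36,0), length = 18
Total = 36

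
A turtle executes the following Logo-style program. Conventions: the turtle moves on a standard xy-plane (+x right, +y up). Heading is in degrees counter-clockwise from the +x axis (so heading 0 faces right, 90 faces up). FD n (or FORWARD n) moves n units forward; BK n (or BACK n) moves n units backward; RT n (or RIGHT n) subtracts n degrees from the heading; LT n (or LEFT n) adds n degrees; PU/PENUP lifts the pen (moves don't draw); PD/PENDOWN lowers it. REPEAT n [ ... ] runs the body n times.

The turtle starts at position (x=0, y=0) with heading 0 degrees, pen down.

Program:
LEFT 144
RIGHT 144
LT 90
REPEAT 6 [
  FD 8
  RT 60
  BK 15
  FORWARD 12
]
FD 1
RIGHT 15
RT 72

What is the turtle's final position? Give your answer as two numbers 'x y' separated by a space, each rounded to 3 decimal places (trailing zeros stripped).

Executing turtle program step by step:
Start: pos=(0,0), heading=0, pen down
LT 144: heading 0 -> 144
RT 144: heading 144 -> 0
LT 90: heading 0 -> 90
REPEAT 6 [
  -- iteration 1/6 --
  FD 8: (0,0) -> (0,8) [heading=90, draw]
  RT 60: heading 90 -> 30
  BK 15: (0,8) -> (-12.99,0.5) [heading=30, draw]
  FD 12: (-12.99,0.5) -> (-2.598,6.5) [heading=30, draw]
  -- iteration 2/6 --
  FD 8: (-2.598,6.5) -> (4.33,10.5) [heading=30, draw]
  RT 60: heading 30 -> 330
  BK 15: (4.33,10.5) -> (-8.66,18) [heading=330, draw]
  FD 12: (-8.66,18) -> (1.732,12) [heading=330, draw]
  -- iteration 3/6 --
  FD 8: (1.732,12) -> (8.66,8) [heading=330, draw]
  RT 60: heading 330 -> 270
  BK 15: (8.66,8) -> (8.66,23) [heading=270, draw]
  FD 12: (8.66,23) -> (8.66,11) [heading=270, draw]
  -- iteration 4/6 --
  FD 8: (8.66,11) -> (8.66,3) [heading=270, draw]
  RT 60: heading 270 -> 210
  BK 15: (8.66,3) -> (21.651,10.5) [heading=210, draw]
  FD 12: (21.651,10.5) -> (11.258,4.5) [heading=210, draw]
  -- iteration 5/6 --
  FD 8: (11.258,4.5) -> (4.33,0.5) [heading=210, draw]
  RT 60: heading 210 -> 150
  BK 15: (4.33,0.5) -> (17.321,-7) [heading=150, draw]
  FD 12: (17.321,-7) -> (6.928,-1) [heading=150, draw]
  -- iteration 6/6 --
  FD 8: (6.928,-1) -> (0,3) [heading=150, draw]
  RT 60: heading 150 -> 90
  BK 15: (0,3) -> (0,-12) [heading=90, draw]
  FD 12: (0,-12) -> (0,0) [heading=90, draw]
]
FD 1: (0,0) -> (0,1) [heading=90, draw]
RT 15: heading 90 -> 75
RT 72: heading 75 -> 3
Final: pos=(0,1), heading=3, 19 segment(s) drawn

Answer: 0 1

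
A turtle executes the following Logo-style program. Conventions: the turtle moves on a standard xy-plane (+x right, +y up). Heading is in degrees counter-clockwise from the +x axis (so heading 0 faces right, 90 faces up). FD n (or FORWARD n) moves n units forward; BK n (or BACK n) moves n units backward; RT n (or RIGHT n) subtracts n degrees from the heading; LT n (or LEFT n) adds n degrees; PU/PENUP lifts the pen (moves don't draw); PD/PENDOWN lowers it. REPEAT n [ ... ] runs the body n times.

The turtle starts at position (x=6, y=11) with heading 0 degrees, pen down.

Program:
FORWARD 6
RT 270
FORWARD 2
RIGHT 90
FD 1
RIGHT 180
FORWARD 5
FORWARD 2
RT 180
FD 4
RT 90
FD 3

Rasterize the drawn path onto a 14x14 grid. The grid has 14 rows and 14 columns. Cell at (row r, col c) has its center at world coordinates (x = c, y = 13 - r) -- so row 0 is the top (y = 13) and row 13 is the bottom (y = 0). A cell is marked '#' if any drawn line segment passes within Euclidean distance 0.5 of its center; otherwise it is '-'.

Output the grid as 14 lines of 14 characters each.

Answer: ------########
----------#-#-
------#######-
----------#---
--------------
--------------
--------------
--------------
--------------
--------------
--------------
--------------
--------------
--------------

Derivation:
Segment 0: (6,11) -> (12,11)
Segment 1: (12,11) -> (12,13)
Segment 2: (12,13) -> (13,13)
Segment 3: (13,13) -> (8,13)
Segment 4: (8,13) -> (6,13)
Segment 5: (6,13) -> (10,13)
Segment 6: (10,13) -> (10,10)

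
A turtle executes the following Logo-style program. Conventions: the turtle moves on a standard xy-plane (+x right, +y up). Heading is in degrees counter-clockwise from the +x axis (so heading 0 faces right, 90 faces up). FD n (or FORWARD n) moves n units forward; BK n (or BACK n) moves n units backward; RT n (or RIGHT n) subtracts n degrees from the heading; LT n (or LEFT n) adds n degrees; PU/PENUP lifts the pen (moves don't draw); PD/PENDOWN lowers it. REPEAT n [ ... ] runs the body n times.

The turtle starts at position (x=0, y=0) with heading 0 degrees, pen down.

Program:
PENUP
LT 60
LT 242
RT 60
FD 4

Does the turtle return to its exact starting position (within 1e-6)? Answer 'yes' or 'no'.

Executing turtle program step by step:
Start: pos=(0,0), heading=0, pen down
PU: pen up
LT 60: heading 0 -> 60
LT 242: heading 60 -> 302
RT 60: heading 302 -> 242
FD 4: (0,0) -> (-1.878,-3.532) [heading=242, move]
Final: pos=(-1.878,-3.532), heading=242, 0 segment(s) drawn

Start position: (0, 0)
Final position: (-1.878, -3.532)
Distance = 4; >= 1e-6 -> NOT closed

Answer: no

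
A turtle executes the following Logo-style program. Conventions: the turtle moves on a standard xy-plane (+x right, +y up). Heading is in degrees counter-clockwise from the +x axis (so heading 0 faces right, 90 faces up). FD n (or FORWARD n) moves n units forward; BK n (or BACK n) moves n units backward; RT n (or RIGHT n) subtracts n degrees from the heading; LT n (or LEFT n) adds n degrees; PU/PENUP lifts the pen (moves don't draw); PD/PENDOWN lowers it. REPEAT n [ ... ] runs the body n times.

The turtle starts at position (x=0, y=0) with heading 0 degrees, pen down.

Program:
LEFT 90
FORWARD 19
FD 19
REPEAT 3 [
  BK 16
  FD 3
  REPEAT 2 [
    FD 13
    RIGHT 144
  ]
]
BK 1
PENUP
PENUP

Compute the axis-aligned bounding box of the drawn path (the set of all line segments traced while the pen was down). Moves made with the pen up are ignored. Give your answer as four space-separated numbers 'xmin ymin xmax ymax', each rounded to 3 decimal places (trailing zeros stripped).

Executing turtle program step by step:
Start: pos=(0,0), heading=0, pen down
LT 90: heading 0 -> 90
FD 19: (0,0) -> (0,19) [heading=90, draw]
FD 19: (0,19) -> (0,38) [heading=90, draw]
REPEAT 3 [
  -- iteration 1/3 --
  BK 16: (0,38) -> (0,22) [heading=90, draw]
  FD 3: (0,22) -> (0,25) [heading=90, draw]
  REPEAT 2 [
    -- iteration 1/2 --
    FD 13: (0,25) -> (0,38) [heading=90, draw]
    RT 144: heading 90 -> 306
    -- iteration 2/2 --
    FD 13: (0,38) -> (7.641,27.483) [heading=306, draw]
    RT 144: heading 306 -> 162
  ]
  -- iteration 2/3 --
  BK 16: (7.641,27.483) -> (22.858,22.539) [heading=162, draw]
  FD 3: (22.858,22.539) -> (20.005,23.466) [heading=162, draw]
  REPEAT 2 [
    -- iteration 1/2 --
    FD 13: (20.005,23.466) -> (7.641,27.483) [heading=162, draw]
    RT 144: heading 162 -> 18
    -- iteration 2/2 --
    FD 13: (7.641,27.483) -> (20.005,31.5) [heading=18, draw]
    RT 144: heading 18 -> 234
  ]
  -- iteration 3/3 --
  BK 16: (20.005,31.5) -> (29.41,44.444) [heading=234, draw]
  FD 3: (29.41,44.444) -> (27.646,42.017) [heading=234, draw]
  REPEAT 2 [
    -- iteration 1/2 --
    FD 13: (27.646,42.017) -> (20.005,31.5) [heading=234, draw]
    RT 144: heading 234 -> 90
    -- iteration 2/2 --
    FD 13: (20.005,31.5) -> (20.005,44.5) [heading=90, draw]
    RT 144: heading 90 -> 306
  ]
]
BK 1: (20.005,44.5) -> (19.417,45.309) [heading=306, draw]
PU: pen up
PU: pen up
Final: pos=(19.417,45.309), heading=306, 15 segment(s) drawn

Segment endpoints: x in {0, 0, 0, 0, 0, 7.641, 19.417, 20.005, 20.005, 20.005, 22.858, 27.646, 29.41}, y in {0, 19, 22, 22.539, 23.466, 25, 27.483, 27.483, 31.5, 31.5, 38, 42.017, 44.444, 44.5, 45.309}
xmin=0, ymin=0, xmax=29.41, ymax=45.309

Answer: 0 0 29.41 45.309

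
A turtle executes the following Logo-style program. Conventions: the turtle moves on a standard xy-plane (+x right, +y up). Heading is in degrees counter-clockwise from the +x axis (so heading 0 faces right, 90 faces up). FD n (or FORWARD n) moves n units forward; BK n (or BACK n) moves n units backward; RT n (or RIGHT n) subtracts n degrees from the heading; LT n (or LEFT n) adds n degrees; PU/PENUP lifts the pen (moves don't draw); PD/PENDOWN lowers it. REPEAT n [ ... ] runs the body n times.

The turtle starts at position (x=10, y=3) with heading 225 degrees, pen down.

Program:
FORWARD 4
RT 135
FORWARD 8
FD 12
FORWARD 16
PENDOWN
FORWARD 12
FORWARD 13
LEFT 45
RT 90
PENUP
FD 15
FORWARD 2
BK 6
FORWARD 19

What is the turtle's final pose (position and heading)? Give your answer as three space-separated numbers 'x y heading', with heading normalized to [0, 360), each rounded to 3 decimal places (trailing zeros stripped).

Executing turtle program step by step:
Start: pos=(10,3), heading=225, pen down
FD 4: (10,3) -> (7.172,0.172) [heading=225, draw]
RT 135: heading 225 -> 90
FD 8: (7.172,0.172) -> (7.172,8.172) [heading=90, draw]
FD 12: (7.172,8.172) -> (7.172,20.172) [heading=90, draw]
FD 16: (7.172,20.172) -> (7.172,36.172) [heading=90, draw]
PD: pen down
FD 12: (7.172,36.172) -> (7.172,48.172) [heading=90, draw]
FD 13: (7.172,48.172) -> (7.172,61.172) [heading=90, draw]
LT 45: heading 90 -> 135
RT 90: heading 135 -> 45
PU: pen up
FD 15: (7.172,61.172) -> (17.778,71.778) [heading=45, move]
FD 2: (17.778,71.778) -> (19.192,73.192) [heading=45, move]
BK 6: (19.192,73.192) -> (14.95,68.95) [heading=45, move]
FD 19: (14.95,68.95) -> (28.385,82.385) [heading=45, move]
Final: pos=(28.385,82.385), heading=45, 6 segment(s) drawn

Answer: 28.385 82.385 45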